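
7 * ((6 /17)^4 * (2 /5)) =18144 /417605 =0.04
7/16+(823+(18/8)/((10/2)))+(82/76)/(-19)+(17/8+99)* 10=52997131/28880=1835.08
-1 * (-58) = 58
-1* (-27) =27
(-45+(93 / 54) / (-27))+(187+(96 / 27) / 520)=141.94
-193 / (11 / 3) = -579 / 11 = -52.64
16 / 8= 2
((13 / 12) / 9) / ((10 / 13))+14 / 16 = 557 / 540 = 1.03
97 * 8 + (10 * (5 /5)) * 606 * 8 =49256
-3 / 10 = -0.30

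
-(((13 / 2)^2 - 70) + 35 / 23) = 26.23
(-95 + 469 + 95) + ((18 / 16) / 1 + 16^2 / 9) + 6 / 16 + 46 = 9809 / 18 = 544.94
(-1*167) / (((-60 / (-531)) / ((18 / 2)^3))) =-21548511 / 20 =-1077425.55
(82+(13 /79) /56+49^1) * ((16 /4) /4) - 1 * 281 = -663587 /4424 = -150.00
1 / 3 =0.33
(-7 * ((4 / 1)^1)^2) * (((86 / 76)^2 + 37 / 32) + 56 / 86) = -10737041 / 31046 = -345.84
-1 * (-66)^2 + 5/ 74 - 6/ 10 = -1611917/ 370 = -4356.53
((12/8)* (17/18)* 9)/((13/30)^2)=11475/169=67.90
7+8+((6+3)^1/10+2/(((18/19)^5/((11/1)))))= 211295773/4723920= 44.73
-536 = -536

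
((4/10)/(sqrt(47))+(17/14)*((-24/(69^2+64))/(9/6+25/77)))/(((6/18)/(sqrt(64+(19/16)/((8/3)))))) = -1683*sqrt(16498)/2711650+3*sqrt(775406)/1880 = 1.33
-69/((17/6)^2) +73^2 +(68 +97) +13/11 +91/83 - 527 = 4960.68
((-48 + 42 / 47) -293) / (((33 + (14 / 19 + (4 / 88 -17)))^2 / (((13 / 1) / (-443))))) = 315726268 / 8909618215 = 0.04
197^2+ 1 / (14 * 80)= 43466081 / 1120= 38809.00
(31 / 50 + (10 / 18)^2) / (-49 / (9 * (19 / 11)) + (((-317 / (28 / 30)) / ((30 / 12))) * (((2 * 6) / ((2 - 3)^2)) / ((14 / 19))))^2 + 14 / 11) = 1887303649 / 9948827003553450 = 0.00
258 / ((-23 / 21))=-235.57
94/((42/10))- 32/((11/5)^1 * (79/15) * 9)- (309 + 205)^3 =-2478154378426/18249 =-135796721.93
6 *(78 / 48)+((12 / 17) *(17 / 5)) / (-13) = 2487 / 260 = 9.57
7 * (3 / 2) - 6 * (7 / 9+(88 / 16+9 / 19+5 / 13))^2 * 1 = -486005213 / 1647243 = -295.04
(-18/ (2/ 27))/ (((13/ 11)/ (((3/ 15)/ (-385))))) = 243/ 2275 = 0.11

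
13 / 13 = 1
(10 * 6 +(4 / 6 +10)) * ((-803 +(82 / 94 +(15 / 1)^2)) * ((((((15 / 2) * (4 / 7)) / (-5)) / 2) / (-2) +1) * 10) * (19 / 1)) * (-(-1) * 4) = -5306890000 / 141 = -37637517.73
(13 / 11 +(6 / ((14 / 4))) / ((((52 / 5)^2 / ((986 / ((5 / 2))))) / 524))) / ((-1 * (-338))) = 42640159 / 4398394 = 9.69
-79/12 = -6.58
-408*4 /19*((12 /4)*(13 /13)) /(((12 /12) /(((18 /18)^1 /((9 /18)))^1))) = -9792 /19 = -515.37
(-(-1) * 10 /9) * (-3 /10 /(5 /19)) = -19 /15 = -1.27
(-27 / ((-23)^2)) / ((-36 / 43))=129 / 2116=0.06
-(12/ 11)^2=-1.19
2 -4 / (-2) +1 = 5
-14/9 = -1.56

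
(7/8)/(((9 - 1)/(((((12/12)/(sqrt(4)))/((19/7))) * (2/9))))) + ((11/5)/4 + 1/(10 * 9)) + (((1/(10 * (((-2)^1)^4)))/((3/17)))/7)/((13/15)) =2845429/4979520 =0.57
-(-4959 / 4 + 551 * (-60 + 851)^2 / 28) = -24622537 / 2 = -12311268.50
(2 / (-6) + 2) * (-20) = -100 / 3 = -33.33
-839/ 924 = -0.91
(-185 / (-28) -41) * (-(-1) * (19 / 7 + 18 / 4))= -97263 / 392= -248.12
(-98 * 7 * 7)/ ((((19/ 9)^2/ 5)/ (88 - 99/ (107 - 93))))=-157390695/ 361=-435985.30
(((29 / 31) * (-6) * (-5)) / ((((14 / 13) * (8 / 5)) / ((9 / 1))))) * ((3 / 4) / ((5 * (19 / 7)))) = 152685 / 18848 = 8.10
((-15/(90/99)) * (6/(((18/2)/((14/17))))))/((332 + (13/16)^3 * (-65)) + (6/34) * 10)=-630784/20813019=-0.03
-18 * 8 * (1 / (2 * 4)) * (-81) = 1458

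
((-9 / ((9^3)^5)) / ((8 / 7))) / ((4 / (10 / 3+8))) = -119 / 1098086037838128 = -0.00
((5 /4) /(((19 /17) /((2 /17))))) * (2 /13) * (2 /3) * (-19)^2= 4.87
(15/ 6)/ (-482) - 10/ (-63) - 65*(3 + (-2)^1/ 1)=-3938255/ 60732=-64.85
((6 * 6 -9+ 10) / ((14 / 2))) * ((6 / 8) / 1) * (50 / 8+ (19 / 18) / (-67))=556369 / 22512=24.71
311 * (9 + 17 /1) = 8086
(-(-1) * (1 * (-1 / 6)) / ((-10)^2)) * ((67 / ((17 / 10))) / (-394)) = 0.00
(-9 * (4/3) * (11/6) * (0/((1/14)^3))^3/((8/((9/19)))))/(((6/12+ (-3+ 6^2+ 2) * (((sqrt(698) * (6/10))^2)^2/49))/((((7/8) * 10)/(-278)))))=0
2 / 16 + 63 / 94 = 299 / 376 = 0.80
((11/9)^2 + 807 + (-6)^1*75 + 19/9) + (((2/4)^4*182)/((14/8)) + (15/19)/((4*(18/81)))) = 4530731/12312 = 367.99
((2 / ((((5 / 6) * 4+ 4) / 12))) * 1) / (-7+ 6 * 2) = 36 / 55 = 0.65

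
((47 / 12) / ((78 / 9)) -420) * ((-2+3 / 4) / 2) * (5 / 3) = 1090825 / 2496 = 437.03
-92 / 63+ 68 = 66.54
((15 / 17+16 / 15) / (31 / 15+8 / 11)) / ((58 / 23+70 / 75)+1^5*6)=269445 / 3652042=0.07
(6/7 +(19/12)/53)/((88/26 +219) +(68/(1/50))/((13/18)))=51337/285333132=0.00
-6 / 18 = -1 / 3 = -0.33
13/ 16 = 0.81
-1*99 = -99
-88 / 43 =-2.05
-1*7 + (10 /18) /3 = -184 /27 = -6.81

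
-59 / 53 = -1.11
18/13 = 1.38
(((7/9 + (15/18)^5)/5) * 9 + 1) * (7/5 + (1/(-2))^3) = 229381/57600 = 3.98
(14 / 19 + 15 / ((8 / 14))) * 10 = 10255 / 38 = 269.87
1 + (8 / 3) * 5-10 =4.33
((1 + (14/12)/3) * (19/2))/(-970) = -95/6984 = -0.01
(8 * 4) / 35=32 / 35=0.91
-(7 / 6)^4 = -2401 / 1296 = -1.85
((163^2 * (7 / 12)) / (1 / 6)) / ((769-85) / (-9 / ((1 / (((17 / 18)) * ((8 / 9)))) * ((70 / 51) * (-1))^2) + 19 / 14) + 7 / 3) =-172725069 / 474466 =-364.04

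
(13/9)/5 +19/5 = 184/45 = 4.09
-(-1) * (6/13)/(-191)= -6/2483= -0.00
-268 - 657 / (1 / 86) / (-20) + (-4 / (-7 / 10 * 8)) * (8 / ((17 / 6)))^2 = 51845333 / 20230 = 2562.79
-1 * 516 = -516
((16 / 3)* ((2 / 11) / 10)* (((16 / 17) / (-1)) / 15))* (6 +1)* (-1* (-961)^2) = 1654949632 / 42075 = 39333.32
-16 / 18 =-8 / 9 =-0.89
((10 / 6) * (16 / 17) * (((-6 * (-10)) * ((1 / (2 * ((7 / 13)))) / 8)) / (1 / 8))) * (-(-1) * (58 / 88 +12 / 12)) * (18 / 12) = 284700 / 1309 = 217.49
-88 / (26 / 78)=-264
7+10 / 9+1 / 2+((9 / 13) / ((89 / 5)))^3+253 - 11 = 6986714644573 / 27878704074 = 250.61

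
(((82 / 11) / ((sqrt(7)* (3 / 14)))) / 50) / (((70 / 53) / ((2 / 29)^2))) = 8692* sqrt(7) / 24283875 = 0.00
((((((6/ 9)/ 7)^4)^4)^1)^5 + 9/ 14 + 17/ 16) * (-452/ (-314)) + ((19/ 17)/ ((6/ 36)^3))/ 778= 137609802002594914500221229184573708944447456398300032104280523121034338896521296790631123046219763990063070982413/ 49765886050798459973639130907819756655672168545932638526801852524283626564405959046034718319608482613791258622728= 2.77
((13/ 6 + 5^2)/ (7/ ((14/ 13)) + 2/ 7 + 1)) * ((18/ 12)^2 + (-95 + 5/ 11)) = -4633601/ 14388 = -322.05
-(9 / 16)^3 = -729 / 4096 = -0.18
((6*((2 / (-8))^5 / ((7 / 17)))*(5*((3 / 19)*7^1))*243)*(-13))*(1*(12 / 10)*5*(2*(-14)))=-50749335 / 1216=-41734.65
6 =6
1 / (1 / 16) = 16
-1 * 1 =-1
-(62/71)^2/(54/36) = -7688/15123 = -0.51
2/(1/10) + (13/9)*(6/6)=193/9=21.44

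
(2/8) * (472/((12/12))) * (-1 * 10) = -1180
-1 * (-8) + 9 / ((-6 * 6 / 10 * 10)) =31 / 4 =7.75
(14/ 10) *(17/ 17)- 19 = -88/ 5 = -17.60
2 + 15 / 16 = 47 / 16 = 2.94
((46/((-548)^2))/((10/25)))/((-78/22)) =-0.00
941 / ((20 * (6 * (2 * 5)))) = 941 / 1200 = 0.78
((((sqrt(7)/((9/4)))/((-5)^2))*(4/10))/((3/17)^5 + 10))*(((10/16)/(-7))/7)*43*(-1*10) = 122107702*sqrt(7)/31308382665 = 0.01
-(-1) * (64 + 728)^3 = 496793088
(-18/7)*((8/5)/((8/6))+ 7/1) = -738/35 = -21.09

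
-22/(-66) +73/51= 30/17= 1.76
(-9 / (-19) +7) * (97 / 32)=6887 / 304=22.65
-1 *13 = -13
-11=-11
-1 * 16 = -16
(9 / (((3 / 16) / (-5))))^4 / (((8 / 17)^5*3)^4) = 2540144629154732826501000625 / 17592186044416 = 144390505122074.32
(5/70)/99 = 1/1386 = 0.00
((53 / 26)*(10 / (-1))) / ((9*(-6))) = 265 / 702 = 0.38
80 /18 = 40 /9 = 4.44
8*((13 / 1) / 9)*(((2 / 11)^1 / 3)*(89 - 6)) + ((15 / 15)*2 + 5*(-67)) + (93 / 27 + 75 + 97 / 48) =-194.41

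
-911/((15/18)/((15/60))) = -2733/10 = -273.30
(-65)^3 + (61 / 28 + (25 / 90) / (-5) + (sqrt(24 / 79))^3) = -69204965 / 252 + 48 * sqrt(474) / 6241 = -274622.71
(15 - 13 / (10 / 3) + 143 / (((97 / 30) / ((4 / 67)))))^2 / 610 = 797429354121 / 2576457061000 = 0.31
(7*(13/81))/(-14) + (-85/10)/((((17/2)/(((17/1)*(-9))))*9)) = 2741/162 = 16.92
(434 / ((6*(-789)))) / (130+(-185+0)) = 217 / 130185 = 0.00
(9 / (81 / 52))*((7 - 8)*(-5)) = 260 / 9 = 28.89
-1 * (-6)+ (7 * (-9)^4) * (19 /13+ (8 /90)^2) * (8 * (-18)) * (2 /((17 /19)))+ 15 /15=-120018765517 /5525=-21722853.49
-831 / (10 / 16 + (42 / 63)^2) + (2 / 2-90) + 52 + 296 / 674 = -21112101 / 25949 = -813.60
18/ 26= 9/ 13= 0.69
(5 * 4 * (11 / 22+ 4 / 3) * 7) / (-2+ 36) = 385 / 51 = 7.55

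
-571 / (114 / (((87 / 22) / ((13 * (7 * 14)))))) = -16559 / 1065064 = -0.02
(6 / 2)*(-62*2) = -372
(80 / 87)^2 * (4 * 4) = 102400 / 7569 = 13.53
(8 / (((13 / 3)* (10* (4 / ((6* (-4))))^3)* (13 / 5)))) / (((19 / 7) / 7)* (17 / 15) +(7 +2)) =-952560 / 586261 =-1.62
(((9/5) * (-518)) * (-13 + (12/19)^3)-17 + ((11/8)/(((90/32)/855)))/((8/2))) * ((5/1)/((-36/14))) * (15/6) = -28744900135/493848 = -58205.97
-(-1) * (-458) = -458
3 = 3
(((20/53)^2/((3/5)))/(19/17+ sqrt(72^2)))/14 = 17000/73323327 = 0.00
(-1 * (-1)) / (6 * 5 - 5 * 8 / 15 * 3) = 1 / 22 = 0.05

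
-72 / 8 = -9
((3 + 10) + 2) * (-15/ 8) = -225/ 8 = -28.12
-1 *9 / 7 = -9 / 7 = -1.29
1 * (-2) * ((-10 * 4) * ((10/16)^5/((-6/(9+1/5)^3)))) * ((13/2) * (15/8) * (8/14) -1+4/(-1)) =-83648125/43008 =-1944.94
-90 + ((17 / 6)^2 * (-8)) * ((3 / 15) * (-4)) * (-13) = -34106 / 45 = -757.91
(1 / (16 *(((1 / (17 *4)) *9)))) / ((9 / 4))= 0.21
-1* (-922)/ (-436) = -461/ 218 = -2.11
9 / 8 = 1.12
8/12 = 2/3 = 0.67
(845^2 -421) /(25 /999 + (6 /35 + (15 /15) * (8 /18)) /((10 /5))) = 12475581930 /5821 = 2143202.53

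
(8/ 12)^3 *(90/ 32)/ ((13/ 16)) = 40/ 39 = 1.03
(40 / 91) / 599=40 / 54509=0.00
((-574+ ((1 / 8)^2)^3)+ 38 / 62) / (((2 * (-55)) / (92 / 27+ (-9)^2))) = 10619250207751 / 24135598080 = 439.98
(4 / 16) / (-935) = -1 / 3740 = -0.00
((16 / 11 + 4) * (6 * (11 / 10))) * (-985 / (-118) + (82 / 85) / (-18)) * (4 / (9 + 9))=2994748 / 45135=66.35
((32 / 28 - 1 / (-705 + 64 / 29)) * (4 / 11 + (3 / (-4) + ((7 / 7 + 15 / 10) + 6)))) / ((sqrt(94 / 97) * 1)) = 756891 * sqrt(9118) / 7663256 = 9.43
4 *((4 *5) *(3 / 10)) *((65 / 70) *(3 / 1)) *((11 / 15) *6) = 10296 / 35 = 294.17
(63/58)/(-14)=-9/116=-0.08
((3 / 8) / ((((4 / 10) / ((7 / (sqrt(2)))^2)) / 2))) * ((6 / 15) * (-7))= -1029 / 8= -128.62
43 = 43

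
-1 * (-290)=290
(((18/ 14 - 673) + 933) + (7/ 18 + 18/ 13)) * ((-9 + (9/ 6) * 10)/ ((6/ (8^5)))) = 7059718144/ 819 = 8619924.47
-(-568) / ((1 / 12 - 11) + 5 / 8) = -13632 / 247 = -55.19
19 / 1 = 19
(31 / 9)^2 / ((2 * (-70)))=-961 / 11340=-0.08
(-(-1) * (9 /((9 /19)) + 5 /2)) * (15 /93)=215 /62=3.47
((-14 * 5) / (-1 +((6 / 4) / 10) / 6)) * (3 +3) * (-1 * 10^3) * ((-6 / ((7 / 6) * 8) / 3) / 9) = 400000 / 39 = 10256.41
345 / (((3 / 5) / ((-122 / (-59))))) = 70150 / 59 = 1188.98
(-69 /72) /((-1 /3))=23 /8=2.88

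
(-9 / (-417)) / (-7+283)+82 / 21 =1048637 / 268548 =3.90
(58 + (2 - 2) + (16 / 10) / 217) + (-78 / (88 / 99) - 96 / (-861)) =-5272563 / 177940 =-29.63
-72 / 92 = -18 / 23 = -0.78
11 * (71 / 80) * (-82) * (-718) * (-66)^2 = 2503728394.20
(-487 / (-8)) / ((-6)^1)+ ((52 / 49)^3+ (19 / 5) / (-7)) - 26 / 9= -1048882057 / 84707280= -12.38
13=13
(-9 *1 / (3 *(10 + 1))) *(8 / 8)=-3 / 11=-0.27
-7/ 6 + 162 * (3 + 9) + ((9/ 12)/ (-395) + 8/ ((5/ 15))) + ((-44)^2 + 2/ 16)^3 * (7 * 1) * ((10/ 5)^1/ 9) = 3424870035772079/ 303360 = 11289787828.89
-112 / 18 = -56 / 9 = -6.22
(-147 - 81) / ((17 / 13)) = -2964 / 17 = -174.35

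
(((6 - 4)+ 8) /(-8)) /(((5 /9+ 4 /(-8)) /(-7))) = 315 /2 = 157.50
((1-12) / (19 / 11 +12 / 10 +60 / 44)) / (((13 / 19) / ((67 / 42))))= -770165 / 128856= -5.98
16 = 16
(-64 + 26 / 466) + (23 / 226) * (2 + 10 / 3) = -5007889 / 78987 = -63.40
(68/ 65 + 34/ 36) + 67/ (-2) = -18433/ 585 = -31.51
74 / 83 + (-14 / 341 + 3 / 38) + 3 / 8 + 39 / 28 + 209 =6375135931 / 30114392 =211.70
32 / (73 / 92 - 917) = -2944 / 84291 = -0.03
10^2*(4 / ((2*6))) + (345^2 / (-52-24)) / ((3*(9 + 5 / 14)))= -335375 / 14934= -22.46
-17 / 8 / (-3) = 17 / 24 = 0.71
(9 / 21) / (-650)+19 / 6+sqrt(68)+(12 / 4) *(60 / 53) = 2373724 / 361725+2 *sqrt(17) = 14.81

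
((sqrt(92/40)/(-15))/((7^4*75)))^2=23/72960762656250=0.00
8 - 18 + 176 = 166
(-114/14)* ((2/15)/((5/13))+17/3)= -8569/175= -48.97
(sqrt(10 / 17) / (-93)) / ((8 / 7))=-7 * sqrt(170) / 12648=-0.01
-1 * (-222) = 222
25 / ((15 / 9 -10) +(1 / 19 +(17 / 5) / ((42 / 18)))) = -49875 / 13613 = -3.66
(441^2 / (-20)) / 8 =-194481 / 160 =-1215.51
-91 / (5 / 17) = -1547 / 5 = -309.40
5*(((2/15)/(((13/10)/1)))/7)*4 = 80/273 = 0.29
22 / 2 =11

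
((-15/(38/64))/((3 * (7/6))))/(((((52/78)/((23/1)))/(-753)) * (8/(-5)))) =-15587100/133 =-117196.24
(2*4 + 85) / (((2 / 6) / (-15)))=-4185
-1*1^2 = -1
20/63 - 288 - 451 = -46537/63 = -738.68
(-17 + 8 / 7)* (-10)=1110 / 7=158.57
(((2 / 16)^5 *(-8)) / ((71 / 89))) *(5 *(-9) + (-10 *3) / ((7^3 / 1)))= 1376385 / 99749888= 0.01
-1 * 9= -9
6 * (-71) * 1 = -426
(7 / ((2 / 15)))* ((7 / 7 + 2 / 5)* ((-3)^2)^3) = 107163 / 2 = 53581.50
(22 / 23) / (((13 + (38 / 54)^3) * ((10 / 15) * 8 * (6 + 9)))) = 216513 / 241718960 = 0.00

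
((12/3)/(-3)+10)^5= 48894.55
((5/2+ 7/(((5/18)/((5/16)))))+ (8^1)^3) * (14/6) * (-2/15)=-9751/60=-162.52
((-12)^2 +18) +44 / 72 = 2927 / 18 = 162.61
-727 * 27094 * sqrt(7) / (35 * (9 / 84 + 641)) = -78789352 * sqrt(7) / 89755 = -2322.51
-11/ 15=-0.73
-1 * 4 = -4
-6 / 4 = -3 / 2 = -1.50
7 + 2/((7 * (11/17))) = 573/77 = 7.44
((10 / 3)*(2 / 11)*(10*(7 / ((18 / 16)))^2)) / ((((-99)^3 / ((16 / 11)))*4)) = -2508800 / 28529701497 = -0.00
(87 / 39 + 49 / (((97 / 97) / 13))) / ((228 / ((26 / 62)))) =1.18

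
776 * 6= 4656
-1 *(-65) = 65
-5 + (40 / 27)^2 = -2045 / 729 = -2.81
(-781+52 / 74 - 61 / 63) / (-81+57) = 910565 / 27972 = 32.55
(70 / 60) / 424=0.00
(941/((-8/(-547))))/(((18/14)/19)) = 68458691/72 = 950815.15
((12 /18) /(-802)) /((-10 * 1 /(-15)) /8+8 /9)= -12 /14035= -0.00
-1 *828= -828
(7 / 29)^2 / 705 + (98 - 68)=17787199 / 592905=30.00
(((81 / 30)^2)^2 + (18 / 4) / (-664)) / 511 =0.10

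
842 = 842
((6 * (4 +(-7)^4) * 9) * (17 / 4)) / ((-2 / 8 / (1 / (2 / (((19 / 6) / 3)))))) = -2330445 / 2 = -1165222.50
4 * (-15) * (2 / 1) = -120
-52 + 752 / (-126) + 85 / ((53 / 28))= -43616 / 3339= -13.06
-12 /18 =-2 /3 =-0.67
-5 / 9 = -0.56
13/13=1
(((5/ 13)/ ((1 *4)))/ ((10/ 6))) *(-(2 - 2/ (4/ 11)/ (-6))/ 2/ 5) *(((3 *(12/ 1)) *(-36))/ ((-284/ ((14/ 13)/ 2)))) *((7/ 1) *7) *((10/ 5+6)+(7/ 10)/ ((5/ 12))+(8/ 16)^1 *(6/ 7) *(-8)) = -15197301/ 1199900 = -12.67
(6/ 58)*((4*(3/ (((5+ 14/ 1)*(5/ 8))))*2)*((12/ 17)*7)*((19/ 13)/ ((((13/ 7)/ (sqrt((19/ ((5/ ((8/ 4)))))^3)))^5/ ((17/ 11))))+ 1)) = 48384/ 46835+ 93041594793443229696*sqrt(190)/ 3007328263671875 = 426455.93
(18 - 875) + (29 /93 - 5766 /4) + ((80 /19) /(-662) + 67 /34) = -22831145720 /9942909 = -2296.22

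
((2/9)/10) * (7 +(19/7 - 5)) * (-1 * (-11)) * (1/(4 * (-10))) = -121/4200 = -0.03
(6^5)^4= 3656158440062976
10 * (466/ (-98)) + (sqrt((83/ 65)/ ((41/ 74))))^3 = -2330/ 49 + 6142 * sqrt(16368430)/ 7102225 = -44.05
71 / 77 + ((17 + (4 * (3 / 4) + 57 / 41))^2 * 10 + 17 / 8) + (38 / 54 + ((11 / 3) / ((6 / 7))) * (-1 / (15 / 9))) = 639773206151 / 139791960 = 4576.61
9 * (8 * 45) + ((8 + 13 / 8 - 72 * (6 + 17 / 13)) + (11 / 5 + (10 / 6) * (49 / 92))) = 97828931 / 35880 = 2726.56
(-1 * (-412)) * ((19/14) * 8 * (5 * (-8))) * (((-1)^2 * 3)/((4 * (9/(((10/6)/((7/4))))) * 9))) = -6262400/3969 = -1577.83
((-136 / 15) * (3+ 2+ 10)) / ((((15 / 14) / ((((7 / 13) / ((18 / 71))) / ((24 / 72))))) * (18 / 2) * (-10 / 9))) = 236572 / 2925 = 80.88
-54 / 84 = -9 / 14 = -0.64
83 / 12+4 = 131 / 12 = 10.92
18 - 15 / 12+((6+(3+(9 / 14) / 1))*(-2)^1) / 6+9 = 631 / 28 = 22.54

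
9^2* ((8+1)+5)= 1134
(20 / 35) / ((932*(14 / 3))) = 3 / 22834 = 0.00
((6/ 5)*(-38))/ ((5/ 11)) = -100.32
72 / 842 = 36 / 421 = 0.09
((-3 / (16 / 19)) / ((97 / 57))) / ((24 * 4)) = -1083 / 49664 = -0.02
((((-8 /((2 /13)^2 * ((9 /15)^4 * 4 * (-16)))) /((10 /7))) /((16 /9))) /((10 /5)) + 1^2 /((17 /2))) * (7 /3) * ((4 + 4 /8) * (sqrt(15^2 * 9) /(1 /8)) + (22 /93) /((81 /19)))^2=664813432861922286733 /13335784883712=49851841.39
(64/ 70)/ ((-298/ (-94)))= 1504/ 5215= 0.29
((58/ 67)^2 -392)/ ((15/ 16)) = -28101184/ 67335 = -417.33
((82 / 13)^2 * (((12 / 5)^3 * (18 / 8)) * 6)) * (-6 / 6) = -156857472 / 21125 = -7425.21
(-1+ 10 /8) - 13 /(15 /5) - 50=-54.08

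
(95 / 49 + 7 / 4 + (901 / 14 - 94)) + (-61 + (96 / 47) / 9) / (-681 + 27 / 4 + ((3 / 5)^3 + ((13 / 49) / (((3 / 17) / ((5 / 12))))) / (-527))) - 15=-22820922973633 / 558461443484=-40.86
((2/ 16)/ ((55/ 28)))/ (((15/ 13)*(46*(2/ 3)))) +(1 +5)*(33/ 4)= 2504791/ 50600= 49.50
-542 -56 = -598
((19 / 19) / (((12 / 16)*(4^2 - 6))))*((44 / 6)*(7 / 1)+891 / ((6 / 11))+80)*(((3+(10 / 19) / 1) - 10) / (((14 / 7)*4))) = -434149 / 2280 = -190.42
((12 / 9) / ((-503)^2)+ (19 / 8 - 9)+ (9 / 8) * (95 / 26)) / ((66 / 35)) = -1.33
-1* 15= -15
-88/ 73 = -1.21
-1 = -1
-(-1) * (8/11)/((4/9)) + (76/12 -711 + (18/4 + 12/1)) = -45311/66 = -686.53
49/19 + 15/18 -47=-4969/114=-43.59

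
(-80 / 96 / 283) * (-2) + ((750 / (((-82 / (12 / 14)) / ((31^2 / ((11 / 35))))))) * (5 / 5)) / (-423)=1019967235 / 17996253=56.68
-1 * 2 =-2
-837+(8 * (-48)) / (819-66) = -837.51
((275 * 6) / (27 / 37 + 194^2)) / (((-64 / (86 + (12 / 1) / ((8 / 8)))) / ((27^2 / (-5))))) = 31153815 / 3182992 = 9.79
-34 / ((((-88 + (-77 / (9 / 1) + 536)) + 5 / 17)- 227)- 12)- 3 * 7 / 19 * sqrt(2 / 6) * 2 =-14 * sqrt(3) / 19- 5202 / 30713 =-1.45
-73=-73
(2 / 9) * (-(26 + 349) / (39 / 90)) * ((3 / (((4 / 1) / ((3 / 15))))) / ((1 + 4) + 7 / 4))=-500 / 117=-4.27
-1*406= -406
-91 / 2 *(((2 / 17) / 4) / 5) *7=-637 / 340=-1.87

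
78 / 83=0.94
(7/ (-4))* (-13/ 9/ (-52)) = -0.05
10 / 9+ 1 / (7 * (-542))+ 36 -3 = 1164749 / 34146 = 34.11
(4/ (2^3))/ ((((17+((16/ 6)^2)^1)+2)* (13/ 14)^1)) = 63/ 3055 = 0.02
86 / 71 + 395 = 28131 / 71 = 396.21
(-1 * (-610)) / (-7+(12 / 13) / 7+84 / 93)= -1720810 / 16827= -102.26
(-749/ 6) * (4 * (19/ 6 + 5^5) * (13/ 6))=-182753753/ 54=-3384328.76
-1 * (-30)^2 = -900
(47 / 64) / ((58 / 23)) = 1081 / 3712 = 0.29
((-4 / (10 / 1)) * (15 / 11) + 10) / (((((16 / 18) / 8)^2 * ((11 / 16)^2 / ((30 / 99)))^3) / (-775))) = -4056730828800000 / 25937424601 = -156404.53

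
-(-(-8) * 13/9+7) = -167/9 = -18.56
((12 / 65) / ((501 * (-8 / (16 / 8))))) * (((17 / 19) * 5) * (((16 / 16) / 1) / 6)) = -17 / 247494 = -0.00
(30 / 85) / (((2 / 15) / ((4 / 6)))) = 30 / 17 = 1.76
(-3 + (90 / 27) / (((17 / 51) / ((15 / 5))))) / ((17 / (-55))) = -87.35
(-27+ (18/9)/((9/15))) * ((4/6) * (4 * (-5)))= 2840/9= 315.56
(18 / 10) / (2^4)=9 / 80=0.11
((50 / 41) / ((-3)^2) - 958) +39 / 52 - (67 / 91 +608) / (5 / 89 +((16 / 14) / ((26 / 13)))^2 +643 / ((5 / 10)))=-957.59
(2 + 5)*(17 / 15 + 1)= 224 / 15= 14.93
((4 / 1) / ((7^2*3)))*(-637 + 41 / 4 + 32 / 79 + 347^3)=13202889743 / 11613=1136906.03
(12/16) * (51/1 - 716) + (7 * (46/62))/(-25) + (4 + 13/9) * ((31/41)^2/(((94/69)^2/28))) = -5203113426301/11511319900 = -452.00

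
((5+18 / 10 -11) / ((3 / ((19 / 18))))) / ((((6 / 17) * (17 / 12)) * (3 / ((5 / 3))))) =-133 / 81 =-1.64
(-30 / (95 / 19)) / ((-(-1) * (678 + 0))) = -1 / 113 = -0.01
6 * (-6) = -36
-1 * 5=-5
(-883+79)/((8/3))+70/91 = -7819/26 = -300.73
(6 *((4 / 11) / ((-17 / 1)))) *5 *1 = -120 / 187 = -0.64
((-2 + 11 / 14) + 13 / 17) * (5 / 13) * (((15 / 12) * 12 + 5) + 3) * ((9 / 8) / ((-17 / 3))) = 332235 / 420784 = 0.79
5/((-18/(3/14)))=-5/84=-0.06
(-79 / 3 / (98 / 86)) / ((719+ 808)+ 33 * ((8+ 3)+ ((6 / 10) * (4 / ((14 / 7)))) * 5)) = -0.01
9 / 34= 0.26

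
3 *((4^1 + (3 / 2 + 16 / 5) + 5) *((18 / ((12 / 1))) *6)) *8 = 14796 / 5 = 2959.20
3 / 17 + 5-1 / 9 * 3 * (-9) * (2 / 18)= 5.51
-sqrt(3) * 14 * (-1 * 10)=242.49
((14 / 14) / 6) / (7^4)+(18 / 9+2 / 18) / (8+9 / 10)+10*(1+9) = 385552847 / 3846402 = 100.24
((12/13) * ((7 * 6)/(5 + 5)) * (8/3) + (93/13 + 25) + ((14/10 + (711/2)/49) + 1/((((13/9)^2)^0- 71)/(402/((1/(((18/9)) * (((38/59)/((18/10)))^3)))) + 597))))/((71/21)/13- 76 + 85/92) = -615553655924684/1094092742442735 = -0.56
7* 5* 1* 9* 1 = 315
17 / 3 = 5.67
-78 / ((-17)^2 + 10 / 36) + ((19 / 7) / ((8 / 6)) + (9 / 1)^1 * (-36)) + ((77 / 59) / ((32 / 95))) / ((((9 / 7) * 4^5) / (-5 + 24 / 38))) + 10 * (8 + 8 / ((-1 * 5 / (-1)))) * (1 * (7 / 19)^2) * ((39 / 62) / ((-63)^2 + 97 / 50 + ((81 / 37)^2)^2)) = -855972480902548140728776062703 / 2656280806637350763704909824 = -322.24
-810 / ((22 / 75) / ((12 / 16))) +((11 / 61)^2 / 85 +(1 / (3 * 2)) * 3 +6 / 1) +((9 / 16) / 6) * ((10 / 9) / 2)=-689526791309 / 333996960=-2064.47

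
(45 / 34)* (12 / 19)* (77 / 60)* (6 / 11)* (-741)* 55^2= -22297275 / 17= -1311604.41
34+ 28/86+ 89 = 5303/43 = 123.33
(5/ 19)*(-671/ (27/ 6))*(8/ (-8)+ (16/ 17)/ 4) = 87230/ 2907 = 30.01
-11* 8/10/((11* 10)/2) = -4/25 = -0.16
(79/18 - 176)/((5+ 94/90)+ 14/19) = -293455/11596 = -25.31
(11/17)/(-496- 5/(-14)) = -154/117963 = -0.00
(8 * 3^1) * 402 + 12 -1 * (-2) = 9662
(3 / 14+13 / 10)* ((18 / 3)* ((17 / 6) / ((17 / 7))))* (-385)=-4081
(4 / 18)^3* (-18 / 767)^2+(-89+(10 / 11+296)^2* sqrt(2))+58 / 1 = -164132599 / 5294601+10666756* sqrt(2) / 121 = 124639.01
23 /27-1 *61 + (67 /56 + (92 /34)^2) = -22560623 /436968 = -51.63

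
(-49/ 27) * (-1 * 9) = 49/ 3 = 16.33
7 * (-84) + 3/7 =-4113/7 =-587.57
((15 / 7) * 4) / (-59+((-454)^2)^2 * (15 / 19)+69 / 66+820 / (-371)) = 265848 / 1040258458529569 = 0.00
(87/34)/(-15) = -29/170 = -0.17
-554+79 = -475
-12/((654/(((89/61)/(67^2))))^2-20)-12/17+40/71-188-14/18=-16454426342627002272913/87097194413304442092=-188.92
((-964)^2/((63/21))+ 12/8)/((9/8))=7434404/27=275348.30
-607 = -607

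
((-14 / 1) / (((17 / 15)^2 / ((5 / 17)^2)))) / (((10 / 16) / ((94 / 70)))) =-169200 / 83521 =-2.03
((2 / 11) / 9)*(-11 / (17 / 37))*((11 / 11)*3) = -74 / 51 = -1.45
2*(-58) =-116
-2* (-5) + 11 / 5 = 12.20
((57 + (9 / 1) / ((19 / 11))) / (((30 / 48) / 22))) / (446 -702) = -6501 / 760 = -8.55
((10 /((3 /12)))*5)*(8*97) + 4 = 155204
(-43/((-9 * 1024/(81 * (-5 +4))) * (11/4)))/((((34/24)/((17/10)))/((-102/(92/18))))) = 532899/161920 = 3.29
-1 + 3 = 2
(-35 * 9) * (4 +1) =-1575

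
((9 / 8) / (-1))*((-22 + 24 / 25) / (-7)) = -2367 / 700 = -3.38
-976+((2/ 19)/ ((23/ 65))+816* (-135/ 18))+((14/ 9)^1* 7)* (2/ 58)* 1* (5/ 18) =-7283723813/ 1026513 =-7095.60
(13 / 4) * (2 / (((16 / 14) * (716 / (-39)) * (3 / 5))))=-5915 / 11456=-0.52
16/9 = 1.78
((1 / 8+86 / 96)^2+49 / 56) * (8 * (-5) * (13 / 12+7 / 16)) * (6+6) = -1612205 / 1152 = -1399.48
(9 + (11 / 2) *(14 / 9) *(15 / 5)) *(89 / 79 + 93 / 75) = 162032 / 1975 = 82.04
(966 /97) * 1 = 966 /97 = 9.96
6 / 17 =0.35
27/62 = 0.44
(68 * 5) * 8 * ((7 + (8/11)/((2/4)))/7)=252960/77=3285.19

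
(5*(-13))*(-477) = 31005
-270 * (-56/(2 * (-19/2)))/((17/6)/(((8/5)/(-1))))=145152/323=449.39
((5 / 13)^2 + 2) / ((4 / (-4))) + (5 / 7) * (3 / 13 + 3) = 0.16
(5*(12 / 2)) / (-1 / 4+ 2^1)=120 / 7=17.14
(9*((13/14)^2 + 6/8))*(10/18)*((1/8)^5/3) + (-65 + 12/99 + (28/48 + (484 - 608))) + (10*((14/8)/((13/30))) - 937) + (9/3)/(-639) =-53058815520317/48905945088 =-1084.92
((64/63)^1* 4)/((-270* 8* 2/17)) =-136/8505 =-0.02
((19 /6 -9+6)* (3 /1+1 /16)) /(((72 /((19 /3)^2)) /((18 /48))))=17689 /165888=0.11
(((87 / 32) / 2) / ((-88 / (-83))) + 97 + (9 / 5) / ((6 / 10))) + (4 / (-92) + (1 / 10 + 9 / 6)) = 66606543 / 647680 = 102.84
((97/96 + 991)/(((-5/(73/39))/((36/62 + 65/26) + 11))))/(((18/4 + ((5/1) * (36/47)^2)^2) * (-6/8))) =3290587864225513/6185143846440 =532.01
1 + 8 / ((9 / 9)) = 9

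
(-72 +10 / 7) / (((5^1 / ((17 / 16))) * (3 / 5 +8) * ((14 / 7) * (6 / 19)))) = -79781 / 28896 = -2.76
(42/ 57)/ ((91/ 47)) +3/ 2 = 929/ 494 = 1.88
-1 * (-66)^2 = -4356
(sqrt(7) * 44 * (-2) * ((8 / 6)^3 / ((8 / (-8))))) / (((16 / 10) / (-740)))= -2604800 * sqrt(7) / 27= -255246.41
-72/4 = -18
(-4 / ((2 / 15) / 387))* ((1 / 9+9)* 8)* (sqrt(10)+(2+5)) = -8599725.85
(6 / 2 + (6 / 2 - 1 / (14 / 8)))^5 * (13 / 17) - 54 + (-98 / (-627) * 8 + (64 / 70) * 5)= 3556.96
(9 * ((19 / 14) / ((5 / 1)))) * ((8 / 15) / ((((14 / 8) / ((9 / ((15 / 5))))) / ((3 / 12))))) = 684 / 1225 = 0.56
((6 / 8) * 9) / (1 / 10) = 135 / 2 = 67.50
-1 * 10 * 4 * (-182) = 7280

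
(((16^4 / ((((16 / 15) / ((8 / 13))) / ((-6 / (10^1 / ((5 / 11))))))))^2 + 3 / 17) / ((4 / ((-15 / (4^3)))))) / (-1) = 554453435288205 / 88994048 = 6230230.54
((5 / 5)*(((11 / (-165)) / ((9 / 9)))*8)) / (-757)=8 / 11355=0.00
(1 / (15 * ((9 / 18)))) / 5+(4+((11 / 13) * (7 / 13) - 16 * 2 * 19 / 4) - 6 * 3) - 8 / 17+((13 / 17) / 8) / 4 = -1144357753 / 6895200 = -165.96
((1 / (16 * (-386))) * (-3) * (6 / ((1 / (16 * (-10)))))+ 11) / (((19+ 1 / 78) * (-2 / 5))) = -396435 / 286219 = -1.39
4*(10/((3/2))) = 80/3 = 26.67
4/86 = 2/43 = 0.05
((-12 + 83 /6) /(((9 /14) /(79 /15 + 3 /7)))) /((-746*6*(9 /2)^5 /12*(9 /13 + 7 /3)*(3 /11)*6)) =-7525232 /1578881981745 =-0.00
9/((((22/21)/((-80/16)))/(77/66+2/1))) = -5985/44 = -136.02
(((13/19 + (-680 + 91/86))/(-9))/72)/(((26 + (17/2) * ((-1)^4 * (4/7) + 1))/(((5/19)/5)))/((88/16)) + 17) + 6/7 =75422898923/87296463072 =0.86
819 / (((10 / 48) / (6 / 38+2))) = 805896 / 95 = 8483.12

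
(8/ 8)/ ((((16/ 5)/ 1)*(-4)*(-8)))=5/ 512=0.01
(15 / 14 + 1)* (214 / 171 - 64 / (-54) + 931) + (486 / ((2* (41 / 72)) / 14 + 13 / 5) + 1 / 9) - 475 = 79582845385 / 48528774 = 1639.91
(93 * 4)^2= 138384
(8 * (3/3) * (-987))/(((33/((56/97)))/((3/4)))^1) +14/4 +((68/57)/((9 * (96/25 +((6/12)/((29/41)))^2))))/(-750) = -54539602832639/544836672270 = -100.10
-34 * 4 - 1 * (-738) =602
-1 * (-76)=76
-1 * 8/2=-4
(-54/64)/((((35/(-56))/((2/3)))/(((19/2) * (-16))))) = -684/5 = -136.80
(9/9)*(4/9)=0.44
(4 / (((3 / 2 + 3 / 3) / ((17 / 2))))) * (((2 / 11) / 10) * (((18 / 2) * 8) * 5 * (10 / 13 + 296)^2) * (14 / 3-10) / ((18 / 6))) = -129551763456 / 9295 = -13937790.58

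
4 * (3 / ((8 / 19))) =57 / 2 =28.50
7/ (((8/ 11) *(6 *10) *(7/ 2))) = 11/ 240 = 0.05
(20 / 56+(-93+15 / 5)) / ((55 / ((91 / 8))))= -3263 / 176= -18.54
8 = 8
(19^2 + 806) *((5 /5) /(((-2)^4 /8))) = 1167 /2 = 583.50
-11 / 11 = -1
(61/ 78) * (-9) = -183/ 26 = -7.04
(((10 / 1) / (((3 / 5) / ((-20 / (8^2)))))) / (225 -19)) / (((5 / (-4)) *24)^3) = 1 / 1067904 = 0.00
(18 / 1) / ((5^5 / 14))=252 / 3125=0.08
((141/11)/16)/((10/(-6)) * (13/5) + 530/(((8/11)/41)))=423/15773692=0.00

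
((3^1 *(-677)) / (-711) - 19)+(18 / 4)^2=3893 / 948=4.11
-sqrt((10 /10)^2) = -1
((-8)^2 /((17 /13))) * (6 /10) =2496 /85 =29.36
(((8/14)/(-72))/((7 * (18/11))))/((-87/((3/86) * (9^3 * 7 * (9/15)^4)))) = 8019/43645000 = 0.00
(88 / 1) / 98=44 / 49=0.90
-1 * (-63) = 63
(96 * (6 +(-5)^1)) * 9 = 864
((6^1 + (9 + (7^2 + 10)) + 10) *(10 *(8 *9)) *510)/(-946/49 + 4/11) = -1662534720/1021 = -1628339.59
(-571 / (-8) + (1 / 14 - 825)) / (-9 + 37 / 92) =970577 / 11074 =87.64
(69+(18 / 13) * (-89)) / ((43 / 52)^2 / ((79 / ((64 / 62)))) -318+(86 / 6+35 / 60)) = 0.18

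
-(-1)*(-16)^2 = 256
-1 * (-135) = 135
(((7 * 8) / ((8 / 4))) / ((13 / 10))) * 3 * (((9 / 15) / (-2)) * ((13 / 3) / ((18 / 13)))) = -60.67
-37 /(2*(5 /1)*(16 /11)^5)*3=-17876661 /10485760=-1.70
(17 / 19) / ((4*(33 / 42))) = 119 / 418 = 0.28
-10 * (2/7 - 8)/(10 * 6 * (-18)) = -1/14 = -0.07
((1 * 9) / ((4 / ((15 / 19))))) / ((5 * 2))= 27 / 152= 0.18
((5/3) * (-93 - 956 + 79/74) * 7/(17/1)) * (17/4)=-904715/296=-3056.47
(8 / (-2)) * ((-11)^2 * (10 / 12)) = -1210 / 3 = -403.33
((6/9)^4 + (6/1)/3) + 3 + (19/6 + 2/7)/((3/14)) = 1726/81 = 21.31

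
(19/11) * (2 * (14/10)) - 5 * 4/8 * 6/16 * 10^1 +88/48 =-3571/1320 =-2.71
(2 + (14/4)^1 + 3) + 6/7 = 131/14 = 9.36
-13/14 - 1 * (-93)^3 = 11260985/14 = 804356.07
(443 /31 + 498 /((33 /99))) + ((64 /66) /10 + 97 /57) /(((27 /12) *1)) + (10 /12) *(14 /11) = 120079606 /79515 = 1510.15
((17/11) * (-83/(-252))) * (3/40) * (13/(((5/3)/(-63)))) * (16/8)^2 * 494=-40776489/1100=-37069.54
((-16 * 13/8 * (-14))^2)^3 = 2325992456359936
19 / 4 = 4.75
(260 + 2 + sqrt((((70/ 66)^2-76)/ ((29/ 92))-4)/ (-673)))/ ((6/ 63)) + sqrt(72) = 7*sqrt(37218489626)/ 214687 + 6*sqrt(2) + 2751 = 2765.78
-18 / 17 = -1.06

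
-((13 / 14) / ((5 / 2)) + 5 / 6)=-253 / 210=-1.20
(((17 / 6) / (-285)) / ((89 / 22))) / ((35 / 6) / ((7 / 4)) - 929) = 187 / 70438605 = 0.00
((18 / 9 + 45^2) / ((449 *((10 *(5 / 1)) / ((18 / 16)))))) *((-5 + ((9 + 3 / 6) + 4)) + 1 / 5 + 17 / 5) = 2207403 / 1796000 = 1.23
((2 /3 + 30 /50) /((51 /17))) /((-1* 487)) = -19 /21915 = -0.00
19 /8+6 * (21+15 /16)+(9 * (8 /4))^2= 458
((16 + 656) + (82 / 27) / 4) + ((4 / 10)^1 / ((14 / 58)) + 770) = 2729947 / 1890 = 1444.42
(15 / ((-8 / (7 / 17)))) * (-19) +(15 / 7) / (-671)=9368475 / 638792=14.67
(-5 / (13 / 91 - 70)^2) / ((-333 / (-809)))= -198205 / 79627293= -0.00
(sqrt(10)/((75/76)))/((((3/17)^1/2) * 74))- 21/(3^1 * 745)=-7/745 + 1292 * sqrt(10)/8325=0.48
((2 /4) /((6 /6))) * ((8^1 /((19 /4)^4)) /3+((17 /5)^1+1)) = 2.20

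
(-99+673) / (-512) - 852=-218399 / 256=-853.12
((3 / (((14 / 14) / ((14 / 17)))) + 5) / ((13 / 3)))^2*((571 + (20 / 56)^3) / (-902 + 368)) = -3.18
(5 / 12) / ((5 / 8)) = 0.67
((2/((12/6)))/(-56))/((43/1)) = -1/2408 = -0.00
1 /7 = 0.14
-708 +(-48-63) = -819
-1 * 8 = -8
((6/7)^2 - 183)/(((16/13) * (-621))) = 38701/162288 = 0.24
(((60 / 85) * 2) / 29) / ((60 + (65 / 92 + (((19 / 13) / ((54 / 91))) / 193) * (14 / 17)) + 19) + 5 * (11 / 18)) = 11505888 / 19563310477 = 0.00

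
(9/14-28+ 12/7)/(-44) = 359/616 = 0.58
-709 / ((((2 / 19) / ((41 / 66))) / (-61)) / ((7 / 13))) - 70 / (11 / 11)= 235716677 / 1716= 137364.03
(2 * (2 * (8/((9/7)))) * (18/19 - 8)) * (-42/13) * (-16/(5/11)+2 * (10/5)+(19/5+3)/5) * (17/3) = -5329280768/55575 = -95893.49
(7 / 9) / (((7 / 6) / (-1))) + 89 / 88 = 91 / 264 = 0.34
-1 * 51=-51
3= 3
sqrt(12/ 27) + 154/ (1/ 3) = 1388/ 3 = 462.67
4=4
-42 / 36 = -7 / 6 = -1.17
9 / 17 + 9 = 162 / 17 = 9.53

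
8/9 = 0.89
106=106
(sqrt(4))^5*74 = 2368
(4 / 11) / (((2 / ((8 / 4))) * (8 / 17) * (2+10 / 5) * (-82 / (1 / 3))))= -17 / 21648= -0.00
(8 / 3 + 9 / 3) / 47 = 17 / 141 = 0.12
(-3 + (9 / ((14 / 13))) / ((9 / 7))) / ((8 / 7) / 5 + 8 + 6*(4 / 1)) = 245 / 2256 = 0.11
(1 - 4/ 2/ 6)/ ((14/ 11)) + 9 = 200/ 21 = 9.52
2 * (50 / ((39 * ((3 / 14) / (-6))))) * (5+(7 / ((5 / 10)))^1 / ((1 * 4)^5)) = -449225 / 1248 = -359.96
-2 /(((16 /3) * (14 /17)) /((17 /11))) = -867 /1232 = -0.70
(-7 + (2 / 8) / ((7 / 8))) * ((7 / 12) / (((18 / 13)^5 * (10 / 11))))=-191958481 / 226748160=-0.85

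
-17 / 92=-0.18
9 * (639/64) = 5751/64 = 89.86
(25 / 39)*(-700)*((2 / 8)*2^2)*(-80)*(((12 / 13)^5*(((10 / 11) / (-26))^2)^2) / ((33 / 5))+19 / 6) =22714608627969605900000 / 199820231736959691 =113675.22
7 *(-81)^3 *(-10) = 37200870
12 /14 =6 /7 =0.86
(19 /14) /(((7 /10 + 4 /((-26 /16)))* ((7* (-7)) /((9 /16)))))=11115 /1256752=0.01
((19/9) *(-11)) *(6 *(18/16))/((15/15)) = -627/4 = -156.75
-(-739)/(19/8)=5912/19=311.16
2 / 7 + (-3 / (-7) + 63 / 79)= 836 / 553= 1.51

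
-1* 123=-123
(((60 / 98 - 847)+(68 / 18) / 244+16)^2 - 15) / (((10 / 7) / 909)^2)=279164426740.86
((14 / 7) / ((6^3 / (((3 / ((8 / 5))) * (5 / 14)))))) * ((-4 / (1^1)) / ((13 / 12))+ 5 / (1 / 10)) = 1075 / 3744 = 0.29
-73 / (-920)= 73 / 920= 0.08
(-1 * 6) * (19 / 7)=-16.29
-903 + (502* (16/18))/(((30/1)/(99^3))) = 72156981/5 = 14431396.20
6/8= 3/4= 0.75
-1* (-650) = 650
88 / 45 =1.96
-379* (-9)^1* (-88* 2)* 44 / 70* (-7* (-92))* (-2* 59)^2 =-3383754962227.20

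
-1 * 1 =-1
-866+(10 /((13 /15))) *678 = 90442 /13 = 6957.08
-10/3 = -3.33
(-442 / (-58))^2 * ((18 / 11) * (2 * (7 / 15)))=4102644 / 46255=88.70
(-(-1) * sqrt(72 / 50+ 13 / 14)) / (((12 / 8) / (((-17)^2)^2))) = 83521 * sqrt(11606) / 105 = 85693.46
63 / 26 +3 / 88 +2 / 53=151271 / 60632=2.49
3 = 3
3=3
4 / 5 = 0.80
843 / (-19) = -843 / 19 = -44.37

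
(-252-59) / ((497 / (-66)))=20526 / 497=41.30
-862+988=126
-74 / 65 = -1.14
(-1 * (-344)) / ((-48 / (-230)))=4945 / 3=1648.33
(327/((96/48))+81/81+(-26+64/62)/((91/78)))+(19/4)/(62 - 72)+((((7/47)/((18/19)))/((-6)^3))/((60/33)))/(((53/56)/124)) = 749088006973/5254116840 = 142.57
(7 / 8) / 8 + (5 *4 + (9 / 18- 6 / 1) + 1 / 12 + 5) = 3781 / 192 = 19.69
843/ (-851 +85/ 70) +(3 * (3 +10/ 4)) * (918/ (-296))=-52.16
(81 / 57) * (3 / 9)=9 / 19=0.47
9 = 9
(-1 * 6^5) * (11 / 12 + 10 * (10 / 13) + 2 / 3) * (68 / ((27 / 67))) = -158220768 / 13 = -12170828.31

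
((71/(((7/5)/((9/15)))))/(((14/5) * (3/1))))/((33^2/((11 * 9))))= 0.33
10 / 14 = 5 / 7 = 0.71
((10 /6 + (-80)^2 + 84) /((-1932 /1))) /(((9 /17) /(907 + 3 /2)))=-26130751 /4536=-5760.75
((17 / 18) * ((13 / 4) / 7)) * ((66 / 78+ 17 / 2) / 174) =153 / 6496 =0.02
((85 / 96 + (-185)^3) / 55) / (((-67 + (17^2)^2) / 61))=-7415598163 / 88127424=-84.15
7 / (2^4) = 7 / 16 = 0.44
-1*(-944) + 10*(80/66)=31552/33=956.12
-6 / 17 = -0.35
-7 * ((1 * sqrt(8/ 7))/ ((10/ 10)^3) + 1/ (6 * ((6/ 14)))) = -2 * sqrt(14) - 49/ 18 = -10.21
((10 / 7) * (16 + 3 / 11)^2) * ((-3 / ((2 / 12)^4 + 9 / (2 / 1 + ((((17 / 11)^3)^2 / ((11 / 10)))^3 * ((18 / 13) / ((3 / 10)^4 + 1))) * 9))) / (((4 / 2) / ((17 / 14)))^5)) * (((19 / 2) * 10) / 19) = -405415.43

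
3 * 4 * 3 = 36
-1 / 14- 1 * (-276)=3863 / 14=275.93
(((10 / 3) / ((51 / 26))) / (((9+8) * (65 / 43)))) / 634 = 86 / 824517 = 0.00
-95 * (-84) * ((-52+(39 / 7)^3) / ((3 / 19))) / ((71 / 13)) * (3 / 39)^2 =23039020 / 3479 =6622.31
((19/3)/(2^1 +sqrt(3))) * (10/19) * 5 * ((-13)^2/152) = 4225/114-4225 * sqrt(3)/228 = 4.97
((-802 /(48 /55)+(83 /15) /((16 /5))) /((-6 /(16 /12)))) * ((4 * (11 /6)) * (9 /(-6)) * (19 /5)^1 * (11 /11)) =-9201643 /1080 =-8520.04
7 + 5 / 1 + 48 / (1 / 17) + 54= 882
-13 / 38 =-0.34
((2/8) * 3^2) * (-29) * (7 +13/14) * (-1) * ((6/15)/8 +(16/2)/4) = 1187811/1120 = 1060.55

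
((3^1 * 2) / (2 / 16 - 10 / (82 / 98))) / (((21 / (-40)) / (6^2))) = 104960 / 3017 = 34.79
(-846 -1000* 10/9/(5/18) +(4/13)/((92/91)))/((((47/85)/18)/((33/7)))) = -5627160990/7567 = -743644.90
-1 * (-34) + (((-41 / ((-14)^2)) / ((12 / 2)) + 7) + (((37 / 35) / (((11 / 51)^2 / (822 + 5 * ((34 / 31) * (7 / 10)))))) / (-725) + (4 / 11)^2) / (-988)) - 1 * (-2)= 42.99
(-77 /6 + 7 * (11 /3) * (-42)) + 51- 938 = -11867 /6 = -1977.83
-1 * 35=-35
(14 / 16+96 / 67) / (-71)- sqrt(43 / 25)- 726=-27629893 / 38056- sqrt(43) / 5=-727.34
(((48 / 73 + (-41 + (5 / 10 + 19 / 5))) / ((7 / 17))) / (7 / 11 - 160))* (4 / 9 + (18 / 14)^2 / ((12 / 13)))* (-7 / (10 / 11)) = -213401969561 / 22573731600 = -9.45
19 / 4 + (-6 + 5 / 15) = -0.92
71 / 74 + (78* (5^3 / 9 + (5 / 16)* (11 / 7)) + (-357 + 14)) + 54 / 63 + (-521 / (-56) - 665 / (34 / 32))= 8658485 / 52836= 163.87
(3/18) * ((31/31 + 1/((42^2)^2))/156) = 3111697/2912547456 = 0.00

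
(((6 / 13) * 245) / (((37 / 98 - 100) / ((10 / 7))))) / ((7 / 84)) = -2469600 / 126919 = -19.46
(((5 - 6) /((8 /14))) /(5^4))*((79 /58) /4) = -0.00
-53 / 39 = -1.36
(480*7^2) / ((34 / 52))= 611520 / 17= 35971.76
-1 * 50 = -50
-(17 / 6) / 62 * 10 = -85 / 186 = -0.46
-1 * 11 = -11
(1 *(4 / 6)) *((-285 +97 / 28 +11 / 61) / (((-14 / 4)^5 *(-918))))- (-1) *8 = 8783717776 / 1098018117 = 8.00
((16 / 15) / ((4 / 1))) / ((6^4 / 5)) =1 / 972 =0.00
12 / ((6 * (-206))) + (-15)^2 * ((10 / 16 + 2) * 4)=486673 / 206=2362.49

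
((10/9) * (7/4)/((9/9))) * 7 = 13.61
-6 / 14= -3 / 7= -0.43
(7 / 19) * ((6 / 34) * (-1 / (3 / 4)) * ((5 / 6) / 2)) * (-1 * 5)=0.18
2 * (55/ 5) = 22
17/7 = 2.43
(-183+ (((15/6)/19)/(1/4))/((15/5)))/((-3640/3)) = 10421/69160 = 0.15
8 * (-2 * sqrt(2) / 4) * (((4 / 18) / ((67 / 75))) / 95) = -40 * sqrt(2) / 3819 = -0.01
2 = 2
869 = 869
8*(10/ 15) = 16/ 3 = 5.33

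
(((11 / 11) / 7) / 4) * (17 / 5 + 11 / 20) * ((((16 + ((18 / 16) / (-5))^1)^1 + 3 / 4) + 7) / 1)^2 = 69952999 / 896000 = 78.07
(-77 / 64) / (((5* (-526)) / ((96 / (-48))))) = -77 / 84160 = -0.00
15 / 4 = 3.75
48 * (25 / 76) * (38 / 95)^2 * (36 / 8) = 216 / 19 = 11.37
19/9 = 2.11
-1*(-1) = 1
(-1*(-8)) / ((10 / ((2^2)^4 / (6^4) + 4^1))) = 3.36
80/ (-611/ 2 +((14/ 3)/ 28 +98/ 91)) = -1560/ 5933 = -0.26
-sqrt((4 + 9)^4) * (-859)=145171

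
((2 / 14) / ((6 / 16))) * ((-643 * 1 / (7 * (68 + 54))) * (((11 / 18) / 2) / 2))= -7073 / 161406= -0.04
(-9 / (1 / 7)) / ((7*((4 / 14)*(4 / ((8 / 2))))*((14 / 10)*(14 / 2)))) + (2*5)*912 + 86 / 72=2297731 / 252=9117.98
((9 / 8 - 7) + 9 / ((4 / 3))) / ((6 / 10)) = 35 / 24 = 1.46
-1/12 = -0.08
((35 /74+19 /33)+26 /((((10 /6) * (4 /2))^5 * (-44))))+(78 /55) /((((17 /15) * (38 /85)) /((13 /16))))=3.32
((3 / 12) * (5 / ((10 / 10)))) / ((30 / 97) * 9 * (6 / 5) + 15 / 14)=3395 / 11982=0.28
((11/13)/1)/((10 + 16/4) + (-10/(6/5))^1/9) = 297/4589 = 0.06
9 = 9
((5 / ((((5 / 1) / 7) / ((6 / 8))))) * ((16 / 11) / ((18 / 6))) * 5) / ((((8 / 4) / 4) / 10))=2800 / 11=254.55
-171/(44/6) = -513/22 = -23.32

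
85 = 85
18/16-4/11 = 0.76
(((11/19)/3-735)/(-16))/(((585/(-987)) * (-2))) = 3444959/88920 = 38.74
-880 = -880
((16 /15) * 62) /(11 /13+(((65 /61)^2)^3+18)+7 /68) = 45179658847643008 /13945321353504165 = 3.24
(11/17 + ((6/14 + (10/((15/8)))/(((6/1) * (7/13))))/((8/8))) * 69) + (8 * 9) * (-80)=-5615.88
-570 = -570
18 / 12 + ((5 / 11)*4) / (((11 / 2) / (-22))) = -127 / 22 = -5.77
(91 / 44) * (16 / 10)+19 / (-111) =19157 / 6105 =3.14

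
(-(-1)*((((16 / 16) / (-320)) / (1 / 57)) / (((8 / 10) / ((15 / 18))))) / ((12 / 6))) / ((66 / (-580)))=13775 / 16896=0.82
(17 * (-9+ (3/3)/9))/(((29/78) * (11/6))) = -70720/319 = -221.69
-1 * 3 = -3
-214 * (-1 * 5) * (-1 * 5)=-5350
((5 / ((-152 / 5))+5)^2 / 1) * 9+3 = 4931337 / 23104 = 213.44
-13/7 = -1.86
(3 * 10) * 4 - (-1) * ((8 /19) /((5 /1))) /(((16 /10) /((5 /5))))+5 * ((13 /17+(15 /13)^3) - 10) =57875439 /709631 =81.56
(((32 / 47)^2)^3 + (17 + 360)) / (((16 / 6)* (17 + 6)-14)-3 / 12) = 48778055050284 / 6090256660885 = 8.01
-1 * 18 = -18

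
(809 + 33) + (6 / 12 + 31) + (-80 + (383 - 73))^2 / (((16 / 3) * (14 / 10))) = 222833 / 28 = 7958.32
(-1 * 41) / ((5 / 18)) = -738 / 5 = -147.60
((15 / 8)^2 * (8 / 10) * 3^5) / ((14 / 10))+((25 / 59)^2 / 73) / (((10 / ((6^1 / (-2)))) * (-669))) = 3098279112325 / 6346726288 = 488.17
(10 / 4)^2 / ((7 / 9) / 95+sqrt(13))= -149625 / 38013104+18275625 * sqrt(13) / 38013104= 1.73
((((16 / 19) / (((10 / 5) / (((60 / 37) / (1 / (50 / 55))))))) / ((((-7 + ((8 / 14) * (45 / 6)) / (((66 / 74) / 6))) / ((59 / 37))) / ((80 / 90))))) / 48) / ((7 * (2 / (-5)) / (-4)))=472000 / 393520419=0.00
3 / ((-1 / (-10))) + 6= 36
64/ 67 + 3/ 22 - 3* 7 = -29345/ 1474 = -19.91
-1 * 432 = -432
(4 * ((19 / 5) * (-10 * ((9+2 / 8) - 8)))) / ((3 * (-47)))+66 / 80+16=102493 / 5640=18.17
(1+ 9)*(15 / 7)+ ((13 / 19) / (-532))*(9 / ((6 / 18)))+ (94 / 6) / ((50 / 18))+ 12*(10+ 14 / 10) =41400813 / 252700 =163.83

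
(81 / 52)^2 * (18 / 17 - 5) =-439587 / 45968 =-9.56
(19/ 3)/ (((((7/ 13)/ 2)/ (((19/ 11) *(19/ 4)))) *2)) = 89167/ 924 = 96.50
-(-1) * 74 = 74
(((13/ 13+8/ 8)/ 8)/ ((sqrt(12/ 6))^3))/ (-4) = -sqrt(2)/ 64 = -0.02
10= 10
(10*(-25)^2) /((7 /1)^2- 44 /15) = 93750 /691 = 135.67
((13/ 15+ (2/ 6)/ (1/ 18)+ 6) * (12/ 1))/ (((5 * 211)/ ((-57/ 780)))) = -3667/ 342875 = -0.01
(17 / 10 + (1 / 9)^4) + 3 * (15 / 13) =4402561 / 852930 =5.16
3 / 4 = 0.75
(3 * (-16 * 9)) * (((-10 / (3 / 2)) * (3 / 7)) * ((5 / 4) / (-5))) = -2160 / 7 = -308.57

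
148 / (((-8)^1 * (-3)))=37 / 6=6.17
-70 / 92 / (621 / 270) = -175 / 529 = -0.33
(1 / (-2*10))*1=-1 / 20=-0.05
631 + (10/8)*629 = 5669/4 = 1417.25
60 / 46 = 30 / 23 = 1.30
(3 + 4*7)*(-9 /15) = -93 /5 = -18.60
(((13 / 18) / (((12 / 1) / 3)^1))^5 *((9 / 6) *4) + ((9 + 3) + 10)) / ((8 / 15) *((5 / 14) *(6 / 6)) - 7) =-49665484939 / 15371845632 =-3.23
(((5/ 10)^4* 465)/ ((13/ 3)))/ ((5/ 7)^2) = 13671/ 1040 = 13.15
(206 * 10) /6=1030 /3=343.33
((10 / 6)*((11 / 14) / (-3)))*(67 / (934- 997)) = 3685 / 7938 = 0.46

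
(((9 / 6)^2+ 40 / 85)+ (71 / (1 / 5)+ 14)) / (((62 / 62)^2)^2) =25277 / 68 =371.72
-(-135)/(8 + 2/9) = 1215/74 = 16.42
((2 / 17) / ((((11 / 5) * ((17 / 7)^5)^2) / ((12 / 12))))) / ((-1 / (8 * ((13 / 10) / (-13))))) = 2259801992 / 376990859383963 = 0.00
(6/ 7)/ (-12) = -1/ 14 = -0.07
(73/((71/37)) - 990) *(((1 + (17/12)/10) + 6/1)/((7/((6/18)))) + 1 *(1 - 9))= 1304670467/178920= 7291.92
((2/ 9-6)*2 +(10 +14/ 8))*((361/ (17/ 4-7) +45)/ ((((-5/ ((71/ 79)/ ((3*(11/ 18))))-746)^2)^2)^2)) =-0.00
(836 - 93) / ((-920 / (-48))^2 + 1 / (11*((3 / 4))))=2.02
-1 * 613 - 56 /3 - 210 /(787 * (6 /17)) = -1493150 /2361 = -632.42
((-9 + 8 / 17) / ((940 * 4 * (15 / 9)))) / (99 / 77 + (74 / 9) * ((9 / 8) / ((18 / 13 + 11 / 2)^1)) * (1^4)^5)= -109011 / 210584440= -0.00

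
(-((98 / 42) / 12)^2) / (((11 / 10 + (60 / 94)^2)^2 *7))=-121992025 / 51322683132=-0.00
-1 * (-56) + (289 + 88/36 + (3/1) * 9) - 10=3280/9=364.44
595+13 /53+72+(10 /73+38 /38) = 2585971 /3869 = 668.38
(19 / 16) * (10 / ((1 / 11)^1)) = 1045 / 8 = 130.62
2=2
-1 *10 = -10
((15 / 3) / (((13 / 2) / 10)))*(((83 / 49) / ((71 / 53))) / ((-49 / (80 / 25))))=-1407680 / 2216123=-0.64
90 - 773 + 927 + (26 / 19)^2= 88760 / 361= 245.87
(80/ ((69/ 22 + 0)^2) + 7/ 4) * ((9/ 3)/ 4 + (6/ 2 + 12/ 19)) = 6963659/ 160816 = 43.30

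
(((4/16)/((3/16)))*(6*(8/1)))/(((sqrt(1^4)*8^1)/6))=48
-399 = -399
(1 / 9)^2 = 1 / 81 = 0.01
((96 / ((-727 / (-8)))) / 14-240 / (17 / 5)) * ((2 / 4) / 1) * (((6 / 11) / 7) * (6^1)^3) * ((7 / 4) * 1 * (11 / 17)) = -988244064 / 1470721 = -671.95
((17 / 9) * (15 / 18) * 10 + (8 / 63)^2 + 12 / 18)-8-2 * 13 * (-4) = 112.42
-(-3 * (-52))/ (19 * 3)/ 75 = -52/ 1425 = -0.04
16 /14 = 1.14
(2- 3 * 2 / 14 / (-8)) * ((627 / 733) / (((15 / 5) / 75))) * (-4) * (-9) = 16223625 / 10262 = 1580.94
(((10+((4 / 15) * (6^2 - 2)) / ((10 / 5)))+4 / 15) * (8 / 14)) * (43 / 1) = 12728 / 35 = 363.66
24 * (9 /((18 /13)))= 156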